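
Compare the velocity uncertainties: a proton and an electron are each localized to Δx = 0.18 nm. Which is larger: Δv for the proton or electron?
The electron has the larger minimum velocity uncertainty, by a ratio of 1836.2.

For both particles, Δp_min = ℏ/(2Δx) = 2.929e-25 kg·m/s (same for both).

The velocity uncertainty is Δv = Δp/m:
- proton: Δv = 2.929e-25 / 1.673e-27 = 1.751e+02 m/s = 175.136 m/s
- electron: Δv = 2.929e-25 / 9.109e-31 = 3.216e+05 m/s = 321.577 km/s

Ratio: 3.216e+05 / 1.751e+02 = 1836.2

The lighter particle has larger velocity uncertainty because Δv ∝ 1/m.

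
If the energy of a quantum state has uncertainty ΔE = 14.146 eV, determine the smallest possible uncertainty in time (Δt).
23.265 as

Using the energy-time uncertainty principle:
ΔEΔt ≥ ℏ/2

The minimum uncertainty in time is:
Δt_min = ℏ/(2ΔE)
Δt_min = (1.055e-34 J·s) / (2 × 2.266e-18 J)
Δt_min = 2.326e-17 s = 23.265 as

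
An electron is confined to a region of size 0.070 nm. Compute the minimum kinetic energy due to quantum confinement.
1.944 eV

Using the uncertainty principle:

1. Position uncertainty: Δx ≈ 7.000e-11 m
2. Minimum momentum uncertainty: Δp = ℏ/(2Δx) = 7.533e-25 kg·m/s
3. Minimum kinetic energy:
   KE = (Δp)²/(2m) = (7.533e-25)²/(2 × 9.109e-31 kg)
   KE = 3.114e-19 J = 1.944 eV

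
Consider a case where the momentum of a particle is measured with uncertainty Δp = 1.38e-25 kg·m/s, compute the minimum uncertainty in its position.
382.091 pm

Using the Heisenberg uncertainty principle:
ΔxΔp ≥ ℏ/2

The minimum uncertainty in position is:
Δx_min = ℏ/(2Δp)
Δx_min = (1.055e-34 J·s) / (2 × 1.380e-25 kg·m/s)
Δx_min = 3.821e-10 m = 382.091 pm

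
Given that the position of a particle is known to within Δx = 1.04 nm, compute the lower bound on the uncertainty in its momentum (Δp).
5.070 × 10^-26 kg·m/s

Using the Heisenberg uncertainty principle:
ΔxΔp ≥ ℏ/2

The minimum uncertainty in momentum is:
Δp_min = ℏ/(2Δx)
Δp_min = (1.055e-34 J·s) / (2 × 1.040e-09 m)
Δp_min = 5.070e-26 kg·m/s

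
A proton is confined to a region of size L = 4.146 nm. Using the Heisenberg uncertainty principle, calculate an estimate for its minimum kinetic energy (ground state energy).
301.784 neV

Using the uncertainty principle to estimate ground state energy:

1. The position uncertainty is approximately the confinement size:
   Δx ≈ L = 4.146e-09 m

2. From ΔxΔp ≥ ℏ/2, the minimum momentum uncertainty is:
   Δp ≈ ℏ/(2L) = 1.272e-26 kg·m/s

3. The kinetic energy is approximately:
   KE ≈ (Δp)²/(2m) = (1.272e-26)²/(2 × 1.673e-27 kg)
   KE ≈ 4.835e-26 J = 301.784 neV

This is an order-of-magnitude estimate of the ground state energy.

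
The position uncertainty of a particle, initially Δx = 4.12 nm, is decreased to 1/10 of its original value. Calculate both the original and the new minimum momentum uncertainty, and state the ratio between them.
Original Δp_min = 1.280 × 10^-26 kg·m/s; new Δp'_min = 1.280 × 10^-25 kg·m/s; ratio Δp'_min/Δp_min = 10.

From the uncertainty principle ΔxΔp ≥ ℏ/2, the minimum momentum uncertainty is Δp_min = ℏ/(2Δx).

Original (Δx = 4.12 nm = 4.120e-09 m):
Δp_min = (1.055e-34 J·s)/(2 × 4.120e-09 m) = 1.280e-26 kg·m/s

When Δx → (1/10)Δx:
Δp'_min = ℏ/(2 × (1/10)Δx) = 10 × ℏ/(2Δx) = 10 × Δp_min
Δp'_min = 10 × 1.280e-26 kg·m/s = 1.280e-25 kg·m/s

Since Δp_min ∝ 1/Δx, when Δx is decreased to 1/10 of its original value, Δp_min increases to 10 times its original value.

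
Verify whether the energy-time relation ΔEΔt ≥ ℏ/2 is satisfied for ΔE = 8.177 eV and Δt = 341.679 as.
Yes, it satisfies the uncertainty relation.

Calculate the product ΔEΔt:
ΔE = 8.177 eV = 1.310e-18 J
ΔEΔt = (1.310e-18 J) × (3.417e-16 s)
ΔEΔt = 4.476e-34 J·s

Compare to the minimum allowed value ℏ/2:
ℏ/2 = 5.273e-35 J·s

Since ΔEΔt = 4.476e-34 J·s ≥ 5.273e-35 J·s = ℏ/2,
this satisfies the uncertainty relation.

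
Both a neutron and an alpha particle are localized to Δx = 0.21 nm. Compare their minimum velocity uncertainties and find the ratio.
The neutron has the larger minimum velocity uncertainty, by a ratio of 4.0.

For both particles, Δp_min = ℏ/(2Δx) = 2.511e-25 kg·m/s (same for both).

The velocity uncertainty is Δv = Δp/m:
- neutron: Δv = 2.511e-25 / 1.675e-27 = 1.499e+02 m/s = 149.910 m/s
- alpha particle: Δv = 2.511e-25 / 6.645e-27 = 3.779e+01 m/s = 37.788 m/s

Ratio: 1.499e+02 / 3.779e+01 = 4.0

The lighter particle has larger velocity uncertainty because Δv ∝ 1/m.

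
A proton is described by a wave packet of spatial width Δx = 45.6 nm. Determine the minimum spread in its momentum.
1.156 × 10^-27 kg·m/s

For a wave packet, the spatial width Δx and momentum spread Δp are related by the uncertainty principle:
ΔxΔp ≥ ℏ/2

The minimum momentum spread is:
Δp_min = ℏ/(2Δx)
Δp_min = (1.055e-34 J·s) / (2 × 4.560e-08 m)
Δp_min = 1.156e-27 kg·m/s

A wave packet cannot have both a well-defined position and well-defined momentum.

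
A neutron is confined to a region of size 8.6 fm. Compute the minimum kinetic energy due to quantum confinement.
70.042 keV

Using the uncertainty principle:

1. Position uncertainty: Δx ≈ 8.600e-15 m
2. Minimum momentum uncertainty: Δp = ℏ/(2Δx) = 6.131e-21 kg·m/s
3. Minimum kinetic energy:
   KE = (Δp)²/(2m) = (6.131e-21)²/(2 × 1.675e-27 kg)
   KE = 1.122e-14 J = 70.042 keV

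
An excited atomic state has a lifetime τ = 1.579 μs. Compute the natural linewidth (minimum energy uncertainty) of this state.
208.427 peV

Using the energy-time uncertainty principle:
ΔEΔt ≥ ℏ/2

The lifetime τ represents the time uncertainty Δt.
The natural linewidth (minimum energy uncertainty) is:

ΔE = ℏ/(2τ)
ΔE = (1.055e-34 J·s) / (2 × 1.579e-06 s)
ΔE = 3.339e-29 J = 208.427 peV

This natural linewidth limits the precision of spectroscopic measurements.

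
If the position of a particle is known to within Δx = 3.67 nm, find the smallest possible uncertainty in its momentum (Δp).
1.437 × 10^-26 kg·m/s

Using the Heisenberg uncertainty principle:
ΔxΔp ≥ ℏ/2

The minimum uncertainty in momentum is:
Δp_min = ℏ/(2Δx)
Δp_min = (1.055e-34 J·s) / (2 × 3.670e-09 m)
Δp_min = 1.437e-26 kg·m/s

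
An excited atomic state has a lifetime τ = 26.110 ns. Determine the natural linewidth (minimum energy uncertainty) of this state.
12.605 neV

Using the energy-time uncertainty principle:
ΔEΔt ≥ ℏ/2

The lifetime τ represents the time uncertainty Δt.
The natural linewidth (minimum energy uncertainty) is:

ΔE = ℏ/(2τ)
ΔE = (1.055e-34 J·s) / (2 × 2.611e-08 s)
ΔE = 2.019e-27 J = 12.605 neV

This natural linewidth limits the precision of spectroscopic measurements.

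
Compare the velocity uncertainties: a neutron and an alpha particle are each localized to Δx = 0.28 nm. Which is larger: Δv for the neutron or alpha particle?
The neutron has the larger minimum velocity uncertainty, by a ratio of 4.0.

For both particles, Δp_min = ℏ/(2Δx) = 1.883e-25 kg·m/s (same for both).

The velocity uncertainty is Δv = Δp/m:
- neutron: Δv = 1.883e-25 / 1.675e-27 = 1.124e+02 m/s = 112.433 m/s
- alpha particle: Δv = 1.883e-25 / 6.645e-27 = 2.834e+01 m/s = 28.341 m/s

Ratio: 1.124e+02 / 2.834e+01 = 4.0

The lighter particle has larger velocity uncertainty because Δv ∝ 1/m.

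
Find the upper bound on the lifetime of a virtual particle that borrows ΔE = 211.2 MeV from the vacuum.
1.558 ys

Using the energy-time uncertainty principle:
ΔEΔt ≥ ℏ/2

For a virtual particle borrowing energy ΔE, the maximum lifetime is:
Δt_max = ℏ/(2ΔE)

Converting energy:
ΔE = 211.2 MeV = 3.384e-11 J

Δt_max = (1.055e-34 J·s) / (2 × 3.384e-11 J)
Δt_max = 1.558e-24 s = 1.558 ys

Virtual particles with higher borrowed energy exist for shorter times.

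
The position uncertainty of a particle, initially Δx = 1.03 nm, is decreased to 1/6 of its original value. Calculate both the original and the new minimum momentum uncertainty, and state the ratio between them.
Original Δp_min = 5.119 × 10^-26 kg·m/s; new Δp'_min = 3.072 × 10^-25 kg·m/s; ratio Δp'_min/Δp_min = 6.

From the uncertainty principle ΔxΔp ≥ ℏ/2, the minimum momentum uncertainty is Δp_min = ℏ/(2Δx).

Original (Δx = 1.03 nm = 1.030e-09 m):
Δp_min = (1.055e-34 J·s)/(2 × 1.030e-09 m) = 5.119e-26 kg·m/s

When Δx → (1/6)Δx:
Δp'_min = ℏ/(2 × (1/6)Δx) = 6 × ℏ/(2Δx) = 6 × Δp_min
Δp'_min = 6 × 5.119e-26 kg·m/s = 3.072e-25 kg·m/s

Since Δp_min ∝ 1/Δx, when Δx is decreased to 1/6 of its original value, Δp_min increases to 6 times its original value.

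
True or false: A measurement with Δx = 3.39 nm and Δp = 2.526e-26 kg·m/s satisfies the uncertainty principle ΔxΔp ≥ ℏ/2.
Yes, it satisfies the uncertainty principle.

Calculate the product ΔxΔp:
ΔxΔp = (3.390e-09 m) × (2.526e-26 kg·m/s)
ΔxΔp = 8.563e-35 J·s

Compare to the minimum allowed value ℏ/2:
ℏ/2 = 5.273e-35 J·s

Since ΔxΔp = 8.563e-35 J·s ≥ 5.273e-35 J·s = ℏ/2,
the measurement satisfies the uncertainty principle.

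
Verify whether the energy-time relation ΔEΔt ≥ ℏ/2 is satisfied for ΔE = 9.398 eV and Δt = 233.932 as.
Yes, it satisfies the uncertainty relation.

Calculate the product ΔEΔt:
ΔE = 9.398 eV = 1.506e-18 J
ΔEΔt = (1.506e-18 J) × (2.339e-16 s)
ΔEΔt = 3.522e-34 J·s

Compare to the minimum allowed value ℏ/2:
ℏ/2 = 5.273e-35 J·s

Since ΔEΔt = 3.522e-34 J·s ≥ 5.273e-35 J·s = ℏ/2,
this satisfies the uncertainty relation.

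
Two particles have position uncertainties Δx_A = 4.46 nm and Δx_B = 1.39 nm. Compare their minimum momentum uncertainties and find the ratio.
Particle B has the larger minimum momentum uncertainty, by a factor of 3.21.

For each particle, the minimum momentum uncertainty is Δp_min = ℏ/(2Δx):

Particle A: Δp_A = ℏ/(2×4.460e-09 m) = 1.182e-26 kg·m/s
Particle B: Δp_B = ℏ/(2×1.390e-09 m) = 3.793e-26 kg·m/s

Ratio: Δp_B/Δp_A = 3.21

Since Δp_min ∝ 1/Δx, the particle with smaller position uncertainty (B) has larger momentum uncertainty.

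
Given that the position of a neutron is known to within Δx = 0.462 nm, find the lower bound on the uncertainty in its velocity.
68.141 m/s

Using the Heisenberg uncertainty principle and Δp = mΔv:
ΔxΔp ≥ ℏ/2
Δx(mΔv) ≥ ℏ/2

The minimum uncertainty in velocity is:
Δv_min = ℏ/(2mΔx)
Δv_min = (1.055e-34 J·s) / (2 × 1.675e-27 kg × 4.620e-10 m)
Δv_min = 6.814e+01 m/s = 68.141 m/s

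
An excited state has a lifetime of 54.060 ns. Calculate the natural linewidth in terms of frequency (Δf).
1.472 MHz

Using the energy-time uncertainty principle and E = hf:
ΔEΔt ≥ ℏ/2
hΔf·Δt ≥ ℏ/2

The minimum frequency uncertainty is:
Δf = ℏ/(2hτ) = 1/(4πτ)
Δf = 1/(4π × 5.406e-08 s)
Δf = 1.472e+06 Hz = 1.472 MHz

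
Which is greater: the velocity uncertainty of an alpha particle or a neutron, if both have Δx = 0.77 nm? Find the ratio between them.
The neutron has the larger minimum velocity uncertainty, by a ratio of 4.0.

For both particles, Δp_min = ℏ/(2Δx) = 6.848e-26 kg·m/s (same for both).

The velocity uncertainty is Δv = Δp/m:
- alpha particle: Δv = 6.848e-26 / 6.645e-27 = 1.031e+01 m/s = 10.306 m/s
- neutron: Δv = 6.848e-26 / 1.675e-27 = 4.088e+01 m/s = 40.885 m/s

Ratio: 4.088e+01 / 1.031e+01 = 4.0

The lighter particle has larger velocity uncertainty because Δv ∝ 1/m.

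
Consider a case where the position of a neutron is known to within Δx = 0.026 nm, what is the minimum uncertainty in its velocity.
1.211 km/s

Using the Heisenberg uncertainty principle and Δp = mΔv:
ΔxΔp ≥ ℏ/2
Δx(mΔv) ≥ ℏ/2

The minimum uncertainty in velocity is:
Δv_min = ℏ/(2mΔx)
Δv_min = (1.055e-34 J·s) / (2 × 1.675e-27 kg × 2.600e-11 m)
Δv_min = 1.211e+03 m/s = 1.211 km/s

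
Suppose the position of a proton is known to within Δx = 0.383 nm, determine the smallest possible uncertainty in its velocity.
82.309 m/s

Using the Heisenberg uncertainty principle and Δp = mΔv:
ΔxΔp ≥ ℏ/2
Δx(mΔv) ≥ ℏ/2

The minimum uncertainty in velocity is:
Δv_min = ℏ/(2mΔx)
Δv_min = (1.055e-34 J·s) / (2 × 1.673e-27 kg × 3.830e-10 m)
Δv_min = 8.231e+01 m/s = 82.309 m/s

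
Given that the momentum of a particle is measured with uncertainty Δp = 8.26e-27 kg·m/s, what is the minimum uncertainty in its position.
6.384 nm

Using the Heisenberg uncertainty principle:
ΔxΔp ≥ ℏ/2

The minimum uncertainty in position is:
Δx_min = ℏ/(2Δp)
Δx_min = (1.055e-34 J·s) / (2 × 8.260e-27 kg·m/s)
Δx_min = 6.384e-09 m = 6.384 nm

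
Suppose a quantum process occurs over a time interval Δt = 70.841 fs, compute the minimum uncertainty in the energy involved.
4.646 meV

Using the energy-time uncertainty principle:
ΔEΔt ≥ ℏ/2

The minimum uncertainty in energy is:
ΔE_min = ℏ/(2Δt)
ΔE_min = (1.055e-34 J·s) / (2 × 7.084e-14 s)
ΔE_min = 7.443e-22 J = 4.646 meV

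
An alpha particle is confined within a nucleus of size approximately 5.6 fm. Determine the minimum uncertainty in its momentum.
9.416 × 10^-21 kg·m/s

Using the Heisenberg uncertainty principle:
ΔxΔp ≥ ℏ/2

With Δx ≈ L = 5.600e-15 m (the confinement size):
Δp_min = ℏ/(2Δx)
Δp_min = (1.055e-34 J·s) / (2 × 5.600e-15 m)
Δp_min = 9.416e-21 kg·m/s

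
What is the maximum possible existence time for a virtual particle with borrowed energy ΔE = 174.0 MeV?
1.891 ys

Using the energy-time uncertainty principle:
ΔEΔt ≥ ℏ/2

For a virtual particle borrowing energy ΔE, the maximum lifetime is:
Δt_max = ℏ/(2ΔE)

Converting energy:
ΔE = 174.0 MeV = 2.788e-11 J

Δt_max = (1.055e-34 J·s) / (2 × 2.788e-11 J)
Δt_max = 1.891e-24 s = 1.891 ys

Virtual particles with higher borrowed energy exist for shorter times.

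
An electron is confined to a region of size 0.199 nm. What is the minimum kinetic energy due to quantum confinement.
240.523 meV

Using the uncertainty principle:

1. Position uncertainty: Δx ≈ 1.990e-10 m
2. Minimum momentum uncertainty: Δp = ℏ/(2Δx) = 2.650e-25 kg·m/s
3. Minimum kinetic energy:
   KE = (Δp)²/(2m) = (2.650e-25)²/(2 × 9.109e-31 kg)
   KE = 3.854e-20 J = 240.523 meV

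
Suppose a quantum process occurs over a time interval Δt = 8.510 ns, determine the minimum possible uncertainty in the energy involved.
38.673 neV

Using the energy-time uncertainty principle:
ΔEΔt ≥ ℏ/2

The minimum uncertainty in energy is:
ΔE_min = ℏ/(2Δt)
ΔE_min = (1.055e-34 J·s) / (2 × 8.510e-09 s)
ΔE_min = 6.196e-27 J = 38.673 neV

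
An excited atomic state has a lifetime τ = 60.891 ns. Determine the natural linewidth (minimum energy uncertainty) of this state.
5.405 neV

Using the energy-time uncertainty principle:
ΔEΔt ≥ ℏ/2

The lifetime τ represents the time uncertainty Δt.
The natural linewidth (minimum energy uncertainty) is:

ΔE = ℏ/(2τ)
ΔE = (1.055e-34 J·s) / (2 × 6.089e-08 s)
ΔE = 8.660e-28 J = 5.405 neV

This natural linewidth limits the precision of spectroscopic measurements.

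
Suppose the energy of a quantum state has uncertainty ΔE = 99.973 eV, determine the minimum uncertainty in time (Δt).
3.292 as

Using the energy-time uncertainty principle:
ΔEΔt ≥ ℏ/2

The minimum uncertainty in time is:
Δt_min = ℏ/(2ΔE)
Δt_min = (1.055e-34 J·s) / (2 × 1.602e-17 J)
Δt_min = 3.292e-18 s = 3.292 as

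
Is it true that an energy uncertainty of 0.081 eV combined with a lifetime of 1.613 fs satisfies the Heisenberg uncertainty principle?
No, it violates the uncertainty relation.

Calculate the product ΔEΔt:
ΔE = 0.081 eV = 1.298e-20 J
ΔEΔt = (1.298e-20 J) × (1.613e-15 s)
ΔEΔt = 2.093e-35 J·s

Compare to the minimum allowed value ℏ/2:
ℏ/2 = 5.273e-35 J·s

Since ΔEΔt = 2.093e-35 J·s < 5.273e-35 J·s = ℏ/2,
this violates the uncertainty relation.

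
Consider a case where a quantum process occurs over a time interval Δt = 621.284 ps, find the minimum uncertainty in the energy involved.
529.719 neV

Using the energy-time uncertainty principle:
ΔEΔt ≥ ℏ/2

The minimum uncertainty in energy is:
ΔE_min = ℏ/(2Δt)
ΔE_min = (1.055e-34 J·s) / (2 × 6.213e-10 s)
ΔE_min = 8.487e-26 J = 529.719 neV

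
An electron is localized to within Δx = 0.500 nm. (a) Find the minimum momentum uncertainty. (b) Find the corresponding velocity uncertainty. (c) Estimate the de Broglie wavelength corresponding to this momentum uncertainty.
(a) Δp_min = 1.055 × 10^-25 kg·m/s
(b) Δv_min = 115.768 km/s
(c) λ_dB = 6.283 nm

Step-by-step:

(a) From the uncertainty principle:
Δp_min = ℏ/(2Δx) = (1.055e-34 J·s)/(2 × 5.000e-10 m) = 1.055e-25 kg·m/s

(b) The velocity uncertainty:
Δv = Δp/m = (1.055e-25 kg·m/s)/(9.109e-31 kg) = 1.158e+05 m/s = 115.768 km/s

(c) The de Broglie wavelength for this momentum:
λ = h/p = (6.626e-34 J·s)/(1.055e-25 kg·m/s) = 6.283e-09 m = 6.283 nm

Note: The de Broglie wavelength is comparable to the localization size, as expected from wave-particle duality.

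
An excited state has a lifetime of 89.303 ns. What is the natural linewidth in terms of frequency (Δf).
891.095 kHz

Using the energy-time uncertainty principle and E = hf:
ΔEΔt ≥ ℏ/2
hΔf·Δt ≥ ℏ/2

The minimum frequency uncertainty is:
Δf = ℏ/(2hτ) = 1/(4πτ)
Δf = 1/(4π × 8.930e-08 s)
Δf = 8.911e+05 Hz = 891.095 kHz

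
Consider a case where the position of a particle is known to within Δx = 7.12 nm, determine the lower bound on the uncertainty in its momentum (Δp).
7.406 × 10^-27 kg·m/s

Using the Heisenberg uncertainty principle:
ΔxΔp ≥ ℏ/2

The minimum uncertainty in momentum is:
Δp_min = ℏ/(2Δx)
Δp_min = (1.055e-34 J·s) / (2 × 7.120e-09 m)
Δp_min = 7.406e-27 kg·m/s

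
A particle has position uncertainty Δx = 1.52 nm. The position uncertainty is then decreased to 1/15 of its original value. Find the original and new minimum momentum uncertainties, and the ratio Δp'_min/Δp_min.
Original Δp_min = 3.469 × 10^-26 kg·m/s; new Δp'_min = 5.203 × 10^-25 kg·m/s; ratio Δp'_min/Δp_min = 15.

From the uncertainty principle ΔxΔp ≥ ℏ/2, the minimum momentum uncertainty is Δp_min = ℏ/(2Δx).

Original (Δx = 1.52 nm = 1.520e-09 m):
Δp_min = (1.055e-34 J·s)/(2 × 1.520e-09 m) = 3.469e-26 kg·m/s

When Δx → (1/15)Δx:
Δp'_min = ℏ/(2 × (1/15)Δx) = 15 × ℏ/(2Δx) = 15 × Δp_min
Δp'_min = 15 × 3.469e-26 kg·m/s = 5.203e-25 kg·m/s

Since Δp_min ∝ 1/Δx, when Δx is decreased to 1/15 of its original value, Δp_min increases to 15 times its original value.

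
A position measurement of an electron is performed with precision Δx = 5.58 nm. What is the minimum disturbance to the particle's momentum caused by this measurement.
9.450 × 10^-27 kg·m/s

The uncertainty principle implies that measuring position disturbs momentum:
ΔxΔp ≥ ℏ/2

When we measure position with precision Δx, we necessarily introduce a momentum uncertainty:
Δp ≥ ℏ/(2Δx)
Δp_min = (1.055e-34 J·s) / (2 × 5.580e-09 m)
Δp_min = 9.450e-27 kg·m/s

The more precisely we measure position, the greater the momentum disturbance.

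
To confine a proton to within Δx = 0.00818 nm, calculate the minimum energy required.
77.526 meV

Localizing a particle requires giving it sufficient momentum uncertainty:

1. From uncertainty principle: Δp ≥ ℏ/(2Δx)
   Δp_min = (1.055e-34 J·s) / (2 × 8.180e-12 m)
   Δp_min = 6.446e-24 kg·m/s

2. This momentum uncertainty corresponds to kinetic energy:
   KE ≈ (Δp)²/(2m) = (6.446e-24)²/(2 × 1.673e-27 kg)
   KE = 1.242e-20 J = 77.526 meV

Tighter localization requires more energy.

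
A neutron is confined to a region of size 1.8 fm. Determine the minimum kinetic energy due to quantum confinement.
1.599 MeV

Using the uncertainty principle:

1. Position uncertainty: Δx ≈ 1.800e-15 m
2. Minimum momentum uncertainty: Δp = ℏ/(2Δx) = 2.929e-20 kg·m/s
3. Minimum kinetic energy:
   KE = (Δp)²/(2m) = (2.929e-20)²/(2 × 1.675e-27 kg)
   KE = 2.562e-13 J = 1.599 MeV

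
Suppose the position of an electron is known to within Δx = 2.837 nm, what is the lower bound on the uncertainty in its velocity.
20.403 km/s

Using the Heisenberg uncertainty principle and Δp = mΔv:
ΔxΔp ≥ ℏ/2
Δx(mΔv) ≥ ℏ/2

The minimum uncertainty in velocity is:
Δv_min = ℏ/(2mΔx)
Δv_min = (1.055e-34 J·s) / (2 × 9.109e-31 kg × 2.837e-09 m)
Δv_min = 2.040e+04 m/s = 20.403 km/s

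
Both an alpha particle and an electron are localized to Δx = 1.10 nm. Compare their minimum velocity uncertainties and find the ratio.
The electron has the larger minimum velocity uncertainty, by a ratio of 7294.3.

For both particles, Δp_min = ℏ/(2Δx) = 4.794e-26 kg·m/s (same for both).

The velocity uncertainty is Δv = Δp/m:
- alpha particle: Δv = 4.794e-26 / 6.645e-27 = 7.214e+00 m/s = 7.214 m/s
- electron: Δv = 4.794e-26 / 9.109e-31 = 5.262e+04 m/s = 52.622 km/s

Ratio: 5.262e+04 / 7.214e+00 = 7294.3

The lighter particle has larger velocity uncertainty because Δv ∝ 1/m.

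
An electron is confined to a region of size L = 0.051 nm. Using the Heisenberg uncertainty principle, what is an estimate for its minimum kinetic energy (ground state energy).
3.662 eV

Using the uncertainty principle to estimate ground state energy:

1. The position uncertainty is approximately the confinement size:
   Δx ≈ L = 5.100e-11 m

2. From ΔxΔp ≥ ℏ/2, the minimum momentum uncertainty is:
   Δp ≈ ℏ/(2L) = 1.034e-24 kg·m/s

3. The kinetic energy is approximately:
   KE ≈ (Δp)²/(2m) = (1.034e-24)²/(2 × 9.109e-31 kg)
   KE ≈ 5.867e-19 J = 3.662 eV

This is an order-of-magnitude estimate of the ground state energy.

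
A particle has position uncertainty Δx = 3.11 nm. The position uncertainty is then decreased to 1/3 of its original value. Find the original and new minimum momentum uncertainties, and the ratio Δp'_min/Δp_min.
Original Δp_min = 1.695 × 10^-26 kg·m/s; new Δp'_min = 5.086 × 10^-26 kg·m/s; ratio Δp'_min/Δp_min = 3.

From the uncertainty principle ΔxΔp ≥ ℏ/2, the minimum momentum uncertainty is Δp_min = ℏ/(2Δx).

Original (Δx = 3.11 nm = 3.110e-09 m):
Δp_min = (1.055e-34 J·s)/(2 × 3.110e-09 m) = 1.695e-26 kg·m/s

When Δx → (1/3)Δx:
Δp'_min = ℏ/(2 × (1/3)Δx) = 3 × ℏ/(2Δx) = 3 × Δp_min
Δp'_min = 3 × 1.695e-26 kg·m/s = 5.086e-26 kg·m/s

Since Δp_min ∝ 1/Δx, when Δx is decreased to 1/3 of its original value, Δp_min increases to 3 times its original value.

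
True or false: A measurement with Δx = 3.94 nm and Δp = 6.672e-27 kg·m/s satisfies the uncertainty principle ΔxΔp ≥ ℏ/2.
No, it violates the uncertainty principle (impossible measurement).

Calculate the product ΔxΔp:
ΔxΔp = (3.940e-09 m) × (6.672e-27 kg·m/s)
ΔxΔp = 2.629e-35 J·s

Compare to the minimum allowed value ℏ/2:
ℏ/2 = 5.273e-35 J·s

Since ΔxΔp = 2.629e-35 J·s < 5.273e-35 J·s = ℏ/2,
the measurement violates the uncertainty principle.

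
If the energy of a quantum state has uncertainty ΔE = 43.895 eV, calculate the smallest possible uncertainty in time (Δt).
7.498 as

Using the energy-time uncertainty principle:
ΔEΔt ≥ ℏ/2

The minimum uncertainty in time is:
Δt_min = ℏ/(2ΔE)
Δt_min = (1.055e-34 J·s) / (2 × 7.033e-18 J)
Δt_min = 7.498e-18 s = 7.498 as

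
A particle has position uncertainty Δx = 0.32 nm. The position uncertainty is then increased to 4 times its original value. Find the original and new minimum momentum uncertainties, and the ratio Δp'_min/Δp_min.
Original Δp_min = 1.648 × 10^-25 kg·m/s; new Δp'_min = 4.119 × 10^-26 kg·m/s; ratio Δp'_min/Δp_min = 1/4.

From the uncertainty principle ΔxΔp ≥ ℏ/2, the minimum momentum uncertainty is Δp_min = ℏ/(2Δx).

Original (Δx = 0.32 nm = 3.200e-10 m):
Δp_min = (1.055e-34 J·s)/(2 × 3.200e-10 m) = 1.648e-25 kg·m/s

When Δx → 4Δx:
Δp'_min = ℏ/(2 × 4Δx) = (1/4) × ℏ/(2Δx) = (1/4) × Δp_min
Δp'_min = 1/4 × 1.648e-25 kg·m/s = 4.119e-26 kg·m/s

Since Δp_min ∝ 1/Δx, when Δx is increased to 4 times its original value, Δp_min decreases to 1/4 of its original value.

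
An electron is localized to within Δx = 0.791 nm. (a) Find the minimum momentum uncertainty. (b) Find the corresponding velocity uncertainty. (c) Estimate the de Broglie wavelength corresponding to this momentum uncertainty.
(a) Δp_min = 6.666 × 10^-26 kg·m/s
(b) Δv_min = 73.178 km/s
(c) λ_dB = 9.940 nm

Step-by-step:

(a) From the uncertainty principle:
Δp_min = ℏ/(2Δx) = (1.055e-34 J·s)/(2 × 7.910e-10 m) = 6.666e-26 kg·m/s

(b) The velocity uncertainty:
Δv = Δp/m = (6.666e-26 kg·m/s)/(9.109e-31 kg) = 7.318e+04 m/s = 73.178 km/s

(c) The de Broglie wavelength for this momentum:
λ = h/p = (6.626e-34 J·s)/(6.666e-26 kg·m/s) = 9.940e-09 m = 9.940 nm

Note: The de Broglie wavelength is comparable to the localization size, as expected from wave-particle duality.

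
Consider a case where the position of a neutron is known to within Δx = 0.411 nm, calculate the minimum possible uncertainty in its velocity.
76.596 m/s

Using the Heisenberg uncertainty principle and Δp = mΔv:
ΔxΔp ≥ ℏ/2
Δx(mΔv) ≥ ℏ/2

The minimum uncertainty in velocity is:
Δv_min = ℏ/(2mΔx)
Δv_min = (1.055e-34 J·s) / (2 × 1.675e-27 kg × 4.110e-10 m)
Δv_min = 7.660e+01 m/s = 76.596 m/s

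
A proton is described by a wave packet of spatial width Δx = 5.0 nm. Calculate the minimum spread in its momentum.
1.055 × 10^-26 kg·m/s

For a wave packet, the spatial width Δx and momentum spread Δp are related by the uncertainty principle:
ΔxΔp ≥ ℏ/2

The minimum momentum spread is:
Δp_min = ℏ/(2Δx)
Δp_min = (1.055e-34 J·s) / (2 × 5.000e-09 m)
Δp_min = 1.055e-26 kg·m/s

A wave packet cannot have both a well-defined position and well-defined momentum.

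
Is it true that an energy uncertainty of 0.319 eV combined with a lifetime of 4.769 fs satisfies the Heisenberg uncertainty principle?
Yes, it satisfies the uncertainty relation.

Calculate the product ΔEΔt:
ΔE = 0.319 eV = 5.111e-20 J
ΔEΔt = (5.111e-20 J) × (4.769e-15 s)
ΔEΔt = 2.437e-34 J·s

Compare to the minimum allowed value ℏ/2:
ℏ/2 = 5.273e-35 J·s

Since ΔEΔt = 2.437e-34 J·s ≥ 5.273e-35 J·s = ℏ/2,
this satisfies the uncertainty relation.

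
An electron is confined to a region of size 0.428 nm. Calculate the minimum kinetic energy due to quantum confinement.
51.997 meV

Using the uncertainty principle:

1. Position uncertainty: Δx ≈ 4.280e-10 m
2. Minimum momentum uncertainty: Δp = ℏ/(2Δx) = 1.232e-25 kg·m/s
3. Minimum kinetic energy:
   KE = (Δp)²/(2m) = (1.232e-25)²/(2 × 9.109e-31 kg)
   KE = 8.331e-21 J = 51.997 meV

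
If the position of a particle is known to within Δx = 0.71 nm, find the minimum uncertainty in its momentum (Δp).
7.427 × 10^-26 kg·m/s

Using the Heisenberg uncertainty principle:
ΔxΔp ≥ ℏ/2

The minimum uncertainty in momentum is:
Δp_min = ℏ/(2Δx)
Δp_min = (1.055e-34 J·s) / (2 × 7.100e-10 m)
Δp_min = 7.427e-26 kg·m/s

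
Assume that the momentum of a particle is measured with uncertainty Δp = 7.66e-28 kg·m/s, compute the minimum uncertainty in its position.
68.836 nm

Using the Heisenberg uncertainty principle:
ΔxΔp ≥ ℏ/2

The minimum uncertainty in position is:
Δx_min = ℏ/(2Δp)
Δx_min = (1.055e-34 J·s) / (2 × 7.660e-28 kg·m/s)
Δx_min = 6.884e-08 m = 68.836 nm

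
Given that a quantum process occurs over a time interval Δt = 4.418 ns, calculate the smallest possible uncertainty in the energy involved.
74.492 neV

Using the energy-time uncertainty principle:
ΔEΔt ≥ ℏ/2

The minimum uncertainty in energy is:
ΔE_min = ℏ/(2Δt)
ΔE_min = (1.055e-34 J·s) / (2 × 4.418e-09 s)
ΔE_min = 1.193e-26 J = 74.492 neV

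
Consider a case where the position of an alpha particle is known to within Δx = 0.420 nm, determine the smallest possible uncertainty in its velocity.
18.894 m/s

Using the Heisenberg uncertainty principle and Δp = mΔv:
ΔxΔp ≥ ℏ/2
Δx(mΔv) ≥ ℏ/2

The minimum uncertainty in velocity is:
Δv_min = ℏ/(2mΔx)
Δv_min = (1.055e-34 J·s) / (2 × 6.645e-27 kg × 4.200e-10 m)
Δv_min = 1.889e+01 m/s = 18.894 m/s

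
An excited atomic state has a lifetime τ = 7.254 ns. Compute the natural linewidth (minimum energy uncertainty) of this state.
45.369 neV

Using the energy-time uncertainty principle:
ΔEΔt ≥ ℏ/2

The lifetime τ represents the time uncertainty Δt.
The natural linewidth (minimum energy uncertainty) is:

ΔE = ℏ/(2τ)
ΔE = (1.055e-34 J·s) / (2 × 7.254e-09 s)
ΔE = 7.269e-27 J = 45.369 neV

This natural linewidth limits the precision of spectroscopic measurements.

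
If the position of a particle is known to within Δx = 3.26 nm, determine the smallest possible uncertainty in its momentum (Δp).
1.617 × 10^-26 kg·m/s

Using the Heisenberg uncertainty principle:
ΔxΔp ≥ ℏ/2

The minimum uncertainty in momentum is:
Δp_min = ℏ/(2Δx)
Δp_min = (1.055e-34 J·s) / (2 × 3.260e-09 m)
Δp_min = 1.617e-26 kg·m/s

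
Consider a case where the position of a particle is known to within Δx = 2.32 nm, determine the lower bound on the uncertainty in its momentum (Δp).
2.273 × 10^-26 kg·m/s

Using the Heisenberg uncertainty principle:
ΔxΔp ≥ ℏ/2

The minimum uncertainty in momentum is:
Δp_min = ℏ/(2Δx)
Δp_min = (1.055e-34 J·s) / (2 × 2.320e-09 m)
Δp_min = 2.273e-26 kg·m/s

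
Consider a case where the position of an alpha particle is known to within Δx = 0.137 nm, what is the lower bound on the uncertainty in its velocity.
57.923 m/s

Using the Heisenberg uncertainty principle and Δp = mΔv:
ΔxΔp ≥ ℏ/2
Δx(mΔv) ≥ ℏ/2

The minimum uncertainty in velocity is:
Δv_min = ℏ/(2mΔx)
Δv_min = (1.055e-34 J·s) / (2 × 6.645e-27 kg × 1.370e-10 m)
Δv_min = 5.792e+01 m/s = 57.923 m/s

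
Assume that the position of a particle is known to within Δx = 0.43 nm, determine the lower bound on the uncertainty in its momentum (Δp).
1.226 × 10^-25 kg·m/s

Using the Heisenberg uncertainty principle:
ΔxΔp ≥ ℏ/2

The minimum uncertainty in momentum is:
Δp_min = ℏ/(2Δx)
Δp_min = (1.055e-34 J·s) / (2 × 4.300e-10 m)
Δp_min = 1.226e-25 kg·m/s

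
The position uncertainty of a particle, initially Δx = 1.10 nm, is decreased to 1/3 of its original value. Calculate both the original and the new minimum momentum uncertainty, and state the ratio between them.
Original Δp_min = 4.794 × 10^-26 kg·m/s; new Δp'_min = 1.438 × 10^-25 kg·m/s; ratio Δp'_min/Δp_min = 3.

From the uncertainty principle ΔxΔp ≥ ℏ/2, the minimum momentum uncertainty is Δp_min = ℏ/(2Δx).

Original (Δx = 1.10 nm = 1.100e-09 m):
Δp_min = (1.055e-34 J·s)/(2 × 1.100e-09 m) = 4.794e-26 kg·m/s

When Δx → (1/3)Δx:
Δp'_min = ℏ/(2 × (1/3)Δx) = 3 × ℏ/(2Δx) = 3 × Δp_min
Δp'_min = 3 × 4.794e-26 kg·m/s = 1.438e-25 kg·m/s

Since Δp_min ∝ 1/Δx, when Δx is decreased to 1/3 of its original value, Δp_min increases to 3 times its original value.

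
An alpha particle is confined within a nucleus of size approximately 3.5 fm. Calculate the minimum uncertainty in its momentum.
1.507 × 10^-20 kg·m/s

Using the Heisenberg uncertainty principle:
ΔxΔp ≥ ℏ/2

With Δx ≈ L = 3.500e-15 m (the confinement size):
Δp_min = ℏ/(2Δx)
Δp_min = (1.055e-34 J·s) / (2 × 3.500e-15 m)
Δp_min = 1.507e-20 kg·m/s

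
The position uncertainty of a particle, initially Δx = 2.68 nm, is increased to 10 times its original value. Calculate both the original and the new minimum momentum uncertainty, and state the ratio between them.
Original Δp_min = 1.967 × 10^-26 kg·m/s; new Δp'_min = 1.967 × 10^-27 kg·m/s; ratio Δp'_min/Δp_min = 1/10.

From the uncertainty principle ΔxΔp ≥ ℏ/2, the minimum momentum uncertainty is Δp_min = ℏ/(2Δx).

Original (Δx = 2.68 nm = 2.680e-09 m):
Δp_min = (1.055e-34 J·s)/(2 × 2.680e-09 m) = 1.967e-26 kg·m/s

When Δx → 10Δx:
Δp'_min = ℏ/(2 × 10Δx) = (1/10) × ℏ/(2Δx) = (1/10) × Δp_min
Δp'_min = 1/10 × 1.967e-26 kg·m/s = 1.967e-27 kg·m/s

Since Δp_min ∝ 1/Δx, when Δx is increased to 10 times its original value, Δp_min decreases to 1/10 of its original value.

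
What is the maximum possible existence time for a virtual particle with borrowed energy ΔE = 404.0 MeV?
8.146 × 10^-25 s

Using the energy-time uncertainty principle:
ΔEΔt ≥ ℏ/2

For a virtual particle borrowing energy ΔE, the maximum lifetime is:
Δt_max = ℏ/(2ΔE)

Converting energy:
ΔE = 404.0 MeV = 6.473e-11 J

Δt_max = (1.055e-34 J·s) / (2 × 6.473e-11 J)
Δt_max = 8.146e-25 s = 8.146 × 10^-25 s

Virtual particles with higher borrowed energy exist for shorter times.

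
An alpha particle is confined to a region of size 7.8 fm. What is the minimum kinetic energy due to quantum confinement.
21.463 keV

Using the uncertainty principle:

1. Position uncertainty: Δx ≈ 7.800e-15 m
2. Minimum momentum uncertainty: Δp = ℏ/(2Δx) = 6.760e-21 kg·m/s
3. Minimum kinetic energy:
   KE = (Δp)²/(2m) = (6.760e-21)²/(2 × 6.645e-27 kg)
   KE = 3.439e-15 J = 21.463 keV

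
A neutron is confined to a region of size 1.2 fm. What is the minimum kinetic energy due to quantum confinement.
3.597 MeV

Using the uncertainty principle:

1. Position uncertainty: Δx ≈ 1.200e-15 m
2. Minimum momentum uncertainty: Δp = ℏ/(2Δx) = 4.394e-20 kg·m/s
3. Minimum kinetic energy:
   KE = (Δp)²/(2m) = (4.394e-20)²/(2 × 1.675e-27 kg)
   KE = 5.764e-13 J = 3.597 MeV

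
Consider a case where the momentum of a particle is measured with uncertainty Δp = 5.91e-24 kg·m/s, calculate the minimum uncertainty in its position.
8.922 pm

Using the Heisenberg uncertainty principle:
ΔxΔp ≥ ℏ/2

The minimum uncertainty in position is:
Δx_min = ℏ/(2Δp)
Δx_min = (1.055e-34 J·s) / (2 × 5.910e-24 kg·m/s)
Δx_min = 8.922e-12 m = 8.922 pm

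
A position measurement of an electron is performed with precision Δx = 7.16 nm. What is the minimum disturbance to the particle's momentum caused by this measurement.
7.364 × 10^-27 kg·m/s

The uncertainty principle implies that measuring position disturbs momentum:
ΔxΔp ≥ ℏ/2

When we measure position with precision Δx, we necessarily introduce a momentum uncertainty:
Δp ≥ ℏ/(2Δx)
Δp_min = (1.055e-34 J·s) / (2 × 7.160e-09 m)
Δp_min = 7.364e-27 kg·m/s

The more precisely we measure position, the greater the momentum disturbance.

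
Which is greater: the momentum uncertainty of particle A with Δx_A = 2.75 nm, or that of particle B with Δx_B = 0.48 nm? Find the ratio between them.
Particle B has the larger minimum momentum uncertainty, by a factor of 5.73.

For each particle, the minimum momentum uncertainty is Δp_min = ℏ/(2Δx):

Particle A: Δp_A = ℏ/(2×2.750e-09 m) = 1.917e-26 kg·m/s
Particle B: Δp_B = ℏ/(2×4.800e-10 m) = 1.099e-25 kg·m/s

Ratio: Δp_B/Δp_A = 5.73

Since Δp_min ∝ 1/Δx, the particle with smaller position uncertainty (B) has larger momentum uncertainty.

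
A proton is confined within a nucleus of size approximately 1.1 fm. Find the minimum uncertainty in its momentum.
4.794 × 10^-20 kg·m/s

Using the Heisenberg uncertainty principle:
ΔxΔp ≥ ℏ/2

With Δx ≈ L = 1.100e-15 m (the confinement size):
Δp_min = ℏ/(2Δx)
Δp_min = (1.055e-34 J·s) / (2 × 1.100e-15 m)
Δp_min = 4.794e-20 kg·m/s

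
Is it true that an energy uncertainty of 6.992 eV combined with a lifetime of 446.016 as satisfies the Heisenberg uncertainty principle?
Yes, it satisfies the uncertainty relation.

Calculate the product ΔEΔt:
ΔE = 6.992 eV = 1.120e-18 J
ΔEΔt = (1.120e-18 J) × (4.460e-16 s)
ΔEΔt = 4.996e-34 J·s

Compare to the minimum allowed value ℏ/2:
ℏ/2 = 5.273e-35 J·s

Since ΔEΔt = 4.996e-34 J·s ≥ 5.273e-35 J·s = ℏ/2,
this satisfies the uncertainty relation.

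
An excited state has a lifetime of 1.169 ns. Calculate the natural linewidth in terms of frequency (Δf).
68.073 MHz

Using the energy-time uncertainty principle and E = hf:
ΔEΔt ≥ ℏ/2
hΔf·Δt ≥ ℏ/2

The minimum frequency uncertainty is:
Δf = ℏ/(2hτ) = 1/(4πτ)
Δf = 1/(4π × 1.169e-09 s)
Δf = 6.807e+07 Hz = 68.073 MHz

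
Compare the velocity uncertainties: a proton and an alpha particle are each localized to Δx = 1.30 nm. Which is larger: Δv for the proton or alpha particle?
The proton has the larger minimum velocity uncertainty, by a ratio of 4.0.

For both particles, Δp_min = ℏ/(2Δx) = 4.056e-26 kg·m/s (same for both).

The velocity uncertainty is Δv = Δp/m:
- proton: Δv = 4.056e-26 / 1.673e-27 = 2.425e+01 m/s = 24.250 m/s
- alpha particle: Δv = 4.056e-26 / 6.645e-27 = 6.104e+00 m/s = 6.104 m/s

Ratio: 2.425e+01 / 6.104e+00 = 4.0

The lighter particle has larger velocity uncertainty because Δv ∝ 1/m.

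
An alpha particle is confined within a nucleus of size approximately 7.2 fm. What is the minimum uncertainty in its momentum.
7.323 × 10^-21 kg·m/s

Using the Heisenberg uncertainty principle:
ΔxΔp ≥ ℏ/2

With Δx ≈ L = 7.200e-15 m (the confinement size):
Δp_min = ℏ/(2Δx)
Δp_min = (1.055e-34 J·s) / (2 × 7.200e-15 m)
Δp_min = 7.323e-21 kg·m/s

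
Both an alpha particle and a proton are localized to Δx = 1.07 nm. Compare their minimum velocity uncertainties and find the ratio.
The proton has the larger minimum velocity uncertainty, by a ratio of 4.0.

For both particles, Δp_min = ℏ/(2Δx) = 4.928e-26 kg·m/s (same for both).

The velocity uncertainty is Δv = Δp/m:
- alpha particle: Δv = 4.928e-26 / 6.645e-27 = 7.416e+00 m/s = 7.416 m/s
- proton: Δv = 4.928e-26 / 1.673e-27 = 2.946e+01 m/s = 29.462 m/s

Ratio: 2.946e+01 / 7.416e+00 = 4.0

The lighter particle has larger velocity uncertainty because Δv ∝ 1/m.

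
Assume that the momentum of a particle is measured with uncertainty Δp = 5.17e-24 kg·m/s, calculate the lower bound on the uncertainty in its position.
10.199 pm

Using the Heisenberg uncertainty principle:
ΔxΔp ≥ ℏ/2

The minimum uncertainty in position is:
Δx_min = ℏ/(2Δp)
Δx_min = (1.055e-34 J·s) / (2 × 5.170e-24 kg·m/s)
Δx_min = 1.020e-11 m = 10.199 pm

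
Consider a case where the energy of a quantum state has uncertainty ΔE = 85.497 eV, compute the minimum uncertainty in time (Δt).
3.849 as

Using the energy-time uncertainty principle:
ΔEΔt ≥ ℏ/2

The minimum uncertainty in time is:
Δt_min = ℏ/(2ΔE)
Δt_min = (1.055e-34 J·s) / (2 × 1.370e-17 J)
Δt_min = 3.849e-18 s = 3.849 as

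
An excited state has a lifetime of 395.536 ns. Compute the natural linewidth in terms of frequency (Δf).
201.189 kHz

Using the energy-time uncertainty principle and E = hf:
ΔEΔt ≥ ℏ/2
hΔf·Δt ≥ ℏ/2

The minimum frequency uncertainty is:
Δf = ℏ/(2hτ) = 1/(4πτ)
Δf = 1/(4π × 3.955e-07 s)
Δf = 2.012e+05 Hz = 201.189 kHz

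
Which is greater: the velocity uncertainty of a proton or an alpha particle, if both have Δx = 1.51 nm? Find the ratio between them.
The proton has the larger minimum velocity uncertainty, by a ratio of 4.0.

For both particles, Δp_min = ℏ/(2Δx) = 3.492e-26 kg·m/s (same for both).

The velocity uncertainty is Δv = Δp/m:
- proton: Δv = 3.492e-26 / 1.673e-27 = 2.088e+01 m/s = 20.877 m/s
- alpha particle: Δv = 3.492e-26 / 6.645e-27 = 5.255e+00 m/s = 5.255 m/s

Ratio: 2.088e+01 / 5.255e+00 = 4.0

The lighter particle has larger velocity uncertainty because Δv ∝ 1/m.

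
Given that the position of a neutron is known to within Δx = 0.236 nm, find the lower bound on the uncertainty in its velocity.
133.395 m/s

Using the Heisenberg uncertainty principle and Δp = mΔv:
ΔxΔp ≥ ℏ/2
Δx(mΔv) ≥ ℏ/2

The minimum uncertainty in velocity is:
Δv_min = ℏ/(2mΔx)
Δv_min = (1.055e-34 J·s) / (2 × 1.675e-27 kg × 2.360e-10 m)
Δv_min = 1.334e+02 m/s = 133.395 m/s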